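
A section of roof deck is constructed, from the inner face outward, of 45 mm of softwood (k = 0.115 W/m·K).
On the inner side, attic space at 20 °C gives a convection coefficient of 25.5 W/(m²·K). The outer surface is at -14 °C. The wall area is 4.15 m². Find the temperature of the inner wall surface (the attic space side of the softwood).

T ≈ 16.9 °C

Series thermal resistances:
R_inner film = 1/(h_i·A) = 1/(25.5×4.15) = 0.00945 K/W
R_softwood = L/(kA) = 0.045/(0.115×4.15) = 0.09429 K/W
R_total = 0.1037 K/W;  Q = ΔT/R_total = 34/0.1037 = 327.7 W
T_interface = T_inner − Q·ΣR(inner→interface) = 20 − 328×0.00945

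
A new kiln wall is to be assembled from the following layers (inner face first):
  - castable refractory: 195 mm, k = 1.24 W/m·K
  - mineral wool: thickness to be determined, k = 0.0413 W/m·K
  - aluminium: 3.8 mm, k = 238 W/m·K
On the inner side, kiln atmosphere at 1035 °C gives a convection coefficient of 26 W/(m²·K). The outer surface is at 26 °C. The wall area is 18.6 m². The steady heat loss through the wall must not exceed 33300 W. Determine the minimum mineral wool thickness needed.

L ≈ 15.2 mm

Treating each layer as a thermal resistance in series:
R_inner film = 1/(h_i·A) = 1/(26×18.6) = 0.002068 K/W
R_castable refractory = L/(kA) = 0.195/(1.24×18.6) = 0.008455 K/W
R_aluminium = L/(kA) = 0.0038/(238×18.6) = 8.584×10^-7 K/W
Sum of the known resistances R_other = 0.01052 K/W
Required total resistance R_tot = ΔT/Q_allow = 1009/33300 = 0.0303 K/W
R_mineral wool = R_tot − R_other = 0.01978 K/W
L = R·k·A = 0.01978×0.0413×18.6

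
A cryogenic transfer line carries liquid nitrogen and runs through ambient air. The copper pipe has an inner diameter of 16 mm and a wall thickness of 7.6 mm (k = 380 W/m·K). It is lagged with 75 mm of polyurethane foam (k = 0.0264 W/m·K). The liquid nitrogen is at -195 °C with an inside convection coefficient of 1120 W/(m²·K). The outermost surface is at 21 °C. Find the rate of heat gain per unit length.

Treating each annulus and film as a series resistance:
R_inner film = 1/(h_i·2πr₁L) = 1/(1120×2π×0.008×1) = 0.01776 K/W
R_copper pipe wall = ln(15.6/8)/(2π×380×1) = 2.797×10^-4 K/W
R_polyurethane foam = ln(90.6/15.6)/(2π×0.0264×1) = 10.61 K/W
R_total = 10.62 K/W
Q = ΔT/R_total = 216/10.62

q′ ≈ 20.3 W/m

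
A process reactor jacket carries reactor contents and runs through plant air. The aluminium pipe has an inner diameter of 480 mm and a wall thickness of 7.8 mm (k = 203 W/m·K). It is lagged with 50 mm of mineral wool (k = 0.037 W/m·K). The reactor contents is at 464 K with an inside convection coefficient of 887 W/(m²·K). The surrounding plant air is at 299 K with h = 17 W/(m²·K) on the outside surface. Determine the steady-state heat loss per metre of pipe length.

q′ ≈ 201 W/m

Radial resistances (cylindrical: R_cond = ln(r_o/r_i)/(2πkL), R_conv = 1/(h·2πrL)):
R_inner film = 1/(h_i·2πr₁L) = 1/(887×2π×0.24×1) = 7.476×10^-4 K/W
R_aluminium pipe wall = ln(247.8/240)/(2π×203×1) = 2.508×10^-5 K/W
R_mineral wool = ln(297.8/247.8)/(2π×0.037×1) = 0.7906 K/W
R_outer film = 1/(h_o·2πr_oL) = 1/(17×2π×0.2978×1) = 0.03144 K/W
R_total = 0.8228 K/W
Q = ΔT/R_total = 165/0.8228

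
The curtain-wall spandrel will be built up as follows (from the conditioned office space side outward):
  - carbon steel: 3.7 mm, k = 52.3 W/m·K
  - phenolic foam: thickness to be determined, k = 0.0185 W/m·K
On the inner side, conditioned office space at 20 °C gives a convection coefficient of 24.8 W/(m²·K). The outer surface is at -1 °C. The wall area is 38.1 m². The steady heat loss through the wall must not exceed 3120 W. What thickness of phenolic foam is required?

Series thermal resistances:
R_inner film = 1/(h_i·A) = 1/(24.8×38.1) = 0.001058 K/W
R_carbon steel = L/(kA) = 0.0037/(52.3×38.1) = 1.857×10^-6 K/W
Sum of the known resistances R_other = 0.00106 K/W
Required total resistance R_tot = ΔT/Q_allow = 21/3120 = 0.006731 K/W
R_phenolic foam = R_tot − R_other = 0.005671 K/W
L = R·k·A = 0.005671×0.0185×38.1

L ≈ 4 mm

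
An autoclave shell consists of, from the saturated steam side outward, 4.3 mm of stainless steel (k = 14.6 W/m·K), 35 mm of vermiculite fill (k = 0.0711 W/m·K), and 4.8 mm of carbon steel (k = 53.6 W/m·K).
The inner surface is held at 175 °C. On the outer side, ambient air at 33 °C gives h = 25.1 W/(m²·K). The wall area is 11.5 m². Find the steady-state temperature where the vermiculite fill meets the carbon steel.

Treating each layer as a thermal resistance in series:
R_stainless steel = L/(kA) = 0.0043/(14.6×11.5) = 2.561×10^-5 K/W
R_vermiculite fill = L/(kA) = 0.035/(0.0711×11.5) = 0.04281 K/W
R_carbon steel = L/(kA) = 0.0048/(53.6×11.5) = 7.787×10^-6 K/W
R_outer film = 1/(h_o·A) = 1/(25.1×11.5) = 0.003464 K/W
R_total = 0.0463 K/W;  Q = ΔT/R_total = 142/0.0463 = 3067 W
T_interface = T_inner − Q·ΣR(inner→interface) = 175 − 3070×0.04283

T ≈ 43.6 °C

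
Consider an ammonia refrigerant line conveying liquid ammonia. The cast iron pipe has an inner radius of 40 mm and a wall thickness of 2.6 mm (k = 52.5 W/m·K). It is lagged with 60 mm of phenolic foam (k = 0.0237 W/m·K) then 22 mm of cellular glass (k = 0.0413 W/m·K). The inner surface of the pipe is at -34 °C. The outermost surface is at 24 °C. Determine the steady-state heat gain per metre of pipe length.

q′ ≈ 8.72 W/m

Treating each annulus and film as a series resistance:
R_cast iron pipe wall = ln(42.6/40)/(2π×52.5×1) = 1.909×10^-4 K/W
R_phenolic foam = ln(102.6/42.6)/(2π×0.0237×1) = 5.903 K/W
R_cellular glass = ln(124.6/102.6)/(2π×0.0413×1) = 0.7486 K/W
R_total = 6.652 K/W
Q = ΔT/R_total = 58/6.652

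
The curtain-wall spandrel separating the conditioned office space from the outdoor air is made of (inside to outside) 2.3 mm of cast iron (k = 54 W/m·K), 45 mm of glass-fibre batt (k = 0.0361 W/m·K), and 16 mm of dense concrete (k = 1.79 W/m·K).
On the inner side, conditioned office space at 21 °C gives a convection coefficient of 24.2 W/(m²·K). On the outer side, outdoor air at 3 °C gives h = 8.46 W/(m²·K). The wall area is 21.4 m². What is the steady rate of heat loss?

Thermal resistances in series:
R_inner film = 1/(h_i·A) = 1/(24.2×21.4) = 0.001931 K/W
R_cast iron = L/(kA) = 0.0023/(54×21.4) = 1.99×10^-6 K/W
R_glass-fibre batt = L/(kA) = 0.045/(0.0361×21.4) = 0.05825 K/W
R_dense concrete = L/(kA) = 0.016/(1.79×21.4) = 4.177×10^-4 K/W
R_outer film = 1/(h_o·A) = 1/(8.46×21.4) = 0.005524 K/W
R_total = 0.06612 K/W
Q = ΔT / R_total = 18 / 0.06612

Q ≈ 272 W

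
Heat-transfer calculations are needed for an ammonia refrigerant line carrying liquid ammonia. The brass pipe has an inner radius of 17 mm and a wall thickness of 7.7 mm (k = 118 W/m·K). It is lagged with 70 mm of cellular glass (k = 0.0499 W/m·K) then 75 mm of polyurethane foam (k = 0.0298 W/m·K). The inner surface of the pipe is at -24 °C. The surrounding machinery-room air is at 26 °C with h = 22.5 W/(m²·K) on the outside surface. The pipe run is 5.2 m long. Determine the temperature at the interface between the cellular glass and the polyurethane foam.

T ≈ 4.79 °C

Per-layer cylindrical resistances, series-summed:
R_brass pipe wall = ln(24.7/17)/(2π×118×5.2) = 9.69×10^-5 K/W
R_cellular glass = ln(94.7/24.7)/(2π×0.0499×5.2) = 0.8243 K/W
R_polyurethane foam = ln(169.7/94.7)/(2π×0.0298×5.2) = 0.5991 K/W
R_outer film = 1/(h_o·2πr_oL) = 1/(22.5×2π×0.1697×5.2) = 0.008016 K/W
R_total = 1.432 K/W
Q = ΔT/R_total = 50/1.432
Q = 34.9 W
T_interface = T_inner + Q·ΣR(inner→interface) = -24 + 34.9×0.8244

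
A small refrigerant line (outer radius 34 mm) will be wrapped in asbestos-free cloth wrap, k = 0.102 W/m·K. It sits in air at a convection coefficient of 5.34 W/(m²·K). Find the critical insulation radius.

For a cylinder r_cr = k/h = 0.102/5.34
r_cr = 19.1 mm; since the bare radius (34 mm) is above r_cr, any added insulation will reduce heat loss.

r_cr ≈ 19.1 mm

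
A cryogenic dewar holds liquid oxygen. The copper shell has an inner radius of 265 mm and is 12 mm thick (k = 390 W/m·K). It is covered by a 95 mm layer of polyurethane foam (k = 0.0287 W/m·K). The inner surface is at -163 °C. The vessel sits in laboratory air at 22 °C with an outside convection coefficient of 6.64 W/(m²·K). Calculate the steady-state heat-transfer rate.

Q ≈ 70 W

For a spherical shell R = (1/r₁ − 1/r₂)/(4πk); film R = 1/(h·4πr²). In series:
R_copper shell = (1/0.265 − 1/0.277)/(4π×390) = 3.336×10^-5 K/W
R_polyurethane foam = (1/0.277 − 1/0.372)/(4π×0.0287) = 2.556 K/W
R_outer film = 1/(h·4πr_o²) = 1/(6.64×4π×0.372²) = 0.0866 K/W
R_total = 2.643 K/W
Q = ΔT/R_total = 185/2.643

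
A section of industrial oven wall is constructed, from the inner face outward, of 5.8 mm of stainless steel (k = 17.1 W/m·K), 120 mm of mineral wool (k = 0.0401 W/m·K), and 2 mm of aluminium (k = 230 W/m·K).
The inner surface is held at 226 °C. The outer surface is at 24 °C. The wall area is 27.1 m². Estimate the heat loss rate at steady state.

Thermal resistances in series:
R_stainless steel = L/(kA) = 0.0058/(17.1×27.1) = 1.252×10^-5 K/W
R_mineral wool = L/(kA) = 0.12/(0.0401×27.1) = 0.1104 K/W
R_aluminium = L/(kA) = 0.002/(230×27.1) = 3.209×10^-7 K/W
R_total = 0.1104 K/W
Q = ΔT / R_total = 202 / 0.1104

Q ≈ 1830 W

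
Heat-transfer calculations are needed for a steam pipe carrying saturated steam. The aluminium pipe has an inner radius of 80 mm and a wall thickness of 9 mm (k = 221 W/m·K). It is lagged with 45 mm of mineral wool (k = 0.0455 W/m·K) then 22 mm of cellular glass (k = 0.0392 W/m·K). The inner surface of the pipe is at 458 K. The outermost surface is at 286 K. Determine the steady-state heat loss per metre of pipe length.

q′ ≈ 84 W/m

Cylindrical conduction, so R = ln(r₂/r₁)/(2πkL) per layer, in series:
R_aluminium pipe wall = ln(89/80)/(2π×221×1) = 7.678×10^-5 K/W
R_mineral wool = ln(134/89)/(2π×0.0455×1) = 1.431 K/W
R_cellular glass = ln(156/134)/(2π×0.0392×1) = 0.6172 K/W
R_total = 2.049 K/W
Q = ΔT/R_total = 172/2.049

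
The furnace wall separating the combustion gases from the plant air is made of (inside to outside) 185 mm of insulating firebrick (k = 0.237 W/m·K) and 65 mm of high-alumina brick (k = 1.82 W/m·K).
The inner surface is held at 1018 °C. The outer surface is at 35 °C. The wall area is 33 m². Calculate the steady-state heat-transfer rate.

Q ≈ 39700 W

Model the wall as resistances in series:
R_insulating firebrick = L/(kA) = 0.185/(0.237×33) = 0.02365 K/W
R_high-alumina brick = L/(kA) = 0.065/(1.82×33) = 0.001082 K/W
R_total = 0.02474 K/W
Q = ΔT / R_total = 983 / 0.02474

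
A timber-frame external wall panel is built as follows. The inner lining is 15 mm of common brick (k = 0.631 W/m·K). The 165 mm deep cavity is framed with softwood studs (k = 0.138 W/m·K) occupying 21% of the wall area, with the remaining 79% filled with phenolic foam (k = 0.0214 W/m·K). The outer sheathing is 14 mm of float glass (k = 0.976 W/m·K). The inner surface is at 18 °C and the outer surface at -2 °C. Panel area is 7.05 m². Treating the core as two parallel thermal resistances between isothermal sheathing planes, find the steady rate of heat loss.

Q ≈ 38.8 W

Sheathing layers in series; stud and cavity paths in parallel between them.
R_inner = 0.015/(0.631×7.05) = 0.003372 K/W
R_stud  = 0.165/(0.138×0.21×7.05) = 0.8076 K/W
R_cav   = 0.165/(0.0214×0.79×7.05) = 1.384 K/W
1/R_core = 1/R_stud + 1/R_cav → R_core = 0.5101 K/W
R_outer = 0.014/(0.976×7.05) = 0.002035 K/W
R_total = 0.5155 K/W
Q = ΔT/R_total = 20/0.5155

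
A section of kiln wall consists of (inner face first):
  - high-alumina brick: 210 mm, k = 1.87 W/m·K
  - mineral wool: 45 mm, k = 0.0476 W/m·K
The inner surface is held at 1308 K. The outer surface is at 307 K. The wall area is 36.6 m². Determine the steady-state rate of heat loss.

Thermal resistances in series:
R_high-alumina brick = L/(kA) = 0.21/(1.87×36.6) = 0.003068 K/W
R_mineral wool = L/(kA) = 0.045/(0.0476×36.6) = 0.02583 K/W
R_total = 0.0289 K/W
Q = ΔT / R_total = 1001 / 0.0289

Q ≈ 34600 W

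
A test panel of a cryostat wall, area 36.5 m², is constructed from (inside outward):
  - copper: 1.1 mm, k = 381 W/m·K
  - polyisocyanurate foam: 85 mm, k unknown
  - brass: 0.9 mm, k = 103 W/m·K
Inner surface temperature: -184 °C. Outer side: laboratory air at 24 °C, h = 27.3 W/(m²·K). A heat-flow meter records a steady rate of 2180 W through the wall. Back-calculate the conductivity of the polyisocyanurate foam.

k ≈ 0.0247 W/(m·K)

Model the wall as resistances in series:
R_copper = L/(kA) = 0.0011/(381×36.5) = 7.91×10^-8 K/W
R_brass = L/(kA) = 0.0009/(103×36.5) = 2.394×10^-7 K/W
R_outer film = 1/(h_o·A) = 1/(27.3×36.5) = 0.001004 K/W
Sum of known resistances R_other = 0.001004 K/W
Total R = ΔT/Q = 208/2180 = 0.09541 K/W
R_polyisocyanurate foam = R_total − R_other = 0.09441 K/W
k = L/(R·A) = 0.085/(0.09441×36.5)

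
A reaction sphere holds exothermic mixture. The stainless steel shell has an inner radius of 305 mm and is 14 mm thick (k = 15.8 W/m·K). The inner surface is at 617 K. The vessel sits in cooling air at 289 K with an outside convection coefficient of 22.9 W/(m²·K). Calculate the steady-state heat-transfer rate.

Radial (spherical) resistances in series:
R_stainless steel shell = (1/0.305 − 1/0.319)/(4π×15.8) = 7.247×10^-4 K/W
R_outer film = 1/(h·4πr_o²) = 1/(22.9×4π×0.319²) = 0.03415 K/W
R_total = 0.03487 K/W
Q = ΔT/R_total = 328/0.03487

Q ≈ 9410 W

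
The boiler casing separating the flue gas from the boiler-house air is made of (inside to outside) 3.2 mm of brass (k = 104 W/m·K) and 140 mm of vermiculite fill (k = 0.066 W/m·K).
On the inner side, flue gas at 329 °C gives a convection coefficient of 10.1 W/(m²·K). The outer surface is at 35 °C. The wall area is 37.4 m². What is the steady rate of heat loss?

Q ≈ 4950 W

Model the wall as resistances in series:
R_inner film = 1/(h_i·A) = 1/(10.1×37.4) = 0.002647 K/W
R_brass = L/(kA) = 0.0032/(104×37.4) = 8.227×10^-7 K/W
R_vermiculite fill = L/(kA) = 0.14/(0.066×37.4) = 0.05672 K/W
R_total = 0.05937 K/W
Q = ΔT / R_total = 294 / 0.05937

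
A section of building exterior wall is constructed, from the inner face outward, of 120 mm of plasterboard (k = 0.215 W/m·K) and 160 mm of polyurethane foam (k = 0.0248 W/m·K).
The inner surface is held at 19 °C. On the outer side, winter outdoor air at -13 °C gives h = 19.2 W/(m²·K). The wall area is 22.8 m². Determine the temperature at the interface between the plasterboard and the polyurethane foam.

T ≈ 16.5 °C

Treating each layer as a thermal resistance in series:
R_plasterboard = L/(kA) = 0.12/(0.215×22.8) = 0.02448 K/W
R_polyurethane foam = L/(kA) = 0.16/(0.0248×22.8) = 0.283 K/W
R_outer film = 1/(h_o·A) = 1/(19.2×22.8) = 0.002284 K/W
R_total = 0.3097 K/W;  Q = ΔT/R_total = 32/0.3097 = 103.3 W
T_interface = T_inner − Q·ΣR(inner→interface) = 19 − 103×0.02448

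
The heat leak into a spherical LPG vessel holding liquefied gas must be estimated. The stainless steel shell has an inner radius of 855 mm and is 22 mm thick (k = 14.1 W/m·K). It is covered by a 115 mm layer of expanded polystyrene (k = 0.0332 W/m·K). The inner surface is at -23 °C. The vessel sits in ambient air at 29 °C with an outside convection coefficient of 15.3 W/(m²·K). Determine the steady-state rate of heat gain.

Spherical conduction: R = (1/r_in − 1/r_out)/(4πk) per layer; series-sum.
R_stainless steel shell = (1/0.855 − 1/0.877)/(4π×14.1) = 1.656×10^-4 K/W
R_expanded polystyrene = (1/0.877 − 1/0.992)/(4π×0.0332) = 0.3168 K/W
R_outer film = 1/(h·4πr_o²) = 1/(15.3×4π×0.992²) = 0.005285 K/W
R_total = 0.3223 K/W
Q = ΔT/R_total = 52/0.3223

Q ≈ 161 W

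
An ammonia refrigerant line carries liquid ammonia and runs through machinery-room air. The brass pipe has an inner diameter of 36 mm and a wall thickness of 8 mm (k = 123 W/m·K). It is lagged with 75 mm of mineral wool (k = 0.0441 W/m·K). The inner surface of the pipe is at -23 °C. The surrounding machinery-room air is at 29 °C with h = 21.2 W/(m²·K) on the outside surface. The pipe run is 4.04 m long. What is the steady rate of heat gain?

Q ≈ 42.3 W

Radial resistances (cylindrical: R_cond = ln(r_o/r_i)/(2πkL), R_conv = 1/(h·2πrL)):
R_brass pipe wall = ln(26/18)/(2π×123×4.04) = 1.178×10^-4 K/W
R_mineral wool = ln(101/26)/(2π×0.0441×4.04) = 1.212 K/W
R_outer film = 1/(h_o·2πr_oL) = 1/(21.2×2π×0.101×4.04) = 0.0184 K/W
R_total = 1.231 K/W
Q = ΔT/R_total = 52/1.231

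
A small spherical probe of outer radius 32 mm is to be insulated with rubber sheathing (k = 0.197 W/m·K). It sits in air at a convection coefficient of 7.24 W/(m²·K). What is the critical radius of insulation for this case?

For a sphere r_cr = 2k/h = 2×0.197/7.24
r_cr = 54.4 mm; since the bare radius (32 mm) is below r_cr, adding a thin layer of insulation will *increase* heat loss.

r_cr ≈ 54.4 mm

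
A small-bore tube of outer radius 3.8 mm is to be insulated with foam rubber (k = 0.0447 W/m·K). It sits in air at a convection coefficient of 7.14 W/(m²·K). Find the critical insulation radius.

For a cylinder r_cr = k/h = 0.0447/7.14
r_cr = 6.26 mm; since the bare radius (3.8 mm) is below r_cr, adding a thin layer of insulation will *increase* heat loss.

r_cr ≈ 6.26 mm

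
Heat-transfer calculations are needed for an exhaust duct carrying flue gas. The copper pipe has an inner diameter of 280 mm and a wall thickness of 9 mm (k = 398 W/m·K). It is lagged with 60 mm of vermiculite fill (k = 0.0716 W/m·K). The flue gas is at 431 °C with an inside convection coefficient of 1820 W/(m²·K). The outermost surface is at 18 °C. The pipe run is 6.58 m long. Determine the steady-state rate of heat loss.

Q ≈ 3610 W

Cylindrical conduction, so R = ln(r₂/r₁)/(2πkL) per layer, in series:
R_inner film = 1/(h_i·2πr₁L) = 1/(1820×2π×0.14×6.58) = 9.493×10^-5 K/W
R_copper pipe wall = ln(149/140)/(2π×398×6.58) = 3.786×10^-6 K/W
R_vermiculite fill = ln(209/149)/(2π×0.0716×6.58) = 0.1143 K/W
R_total = 0.1144 K/W
Q = ΔT/R_total = 413/0.1144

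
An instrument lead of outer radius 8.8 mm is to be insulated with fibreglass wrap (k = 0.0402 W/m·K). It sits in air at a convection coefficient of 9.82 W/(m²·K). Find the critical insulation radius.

r_cr ≈ 4.09 mm

For a cylinder r_cr = k/h = 0.0402/9.82
r_cr = 4.09 mm; since the bare radius (8.8 mm) is above r_cr, any added insulation will reduce heat loss.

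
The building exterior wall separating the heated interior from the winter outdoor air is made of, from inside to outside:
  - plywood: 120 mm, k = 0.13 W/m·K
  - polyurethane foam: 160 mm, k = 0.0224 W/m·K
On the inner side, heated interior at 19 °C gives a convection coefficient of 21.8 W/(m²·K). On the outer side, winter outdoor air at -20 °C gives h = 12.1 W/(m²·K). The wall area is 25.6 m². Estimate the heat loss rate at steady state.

Series thermal resistances:
R_inner film = 1/(h_i·A) = 1/(21.8×25.6) = 0.001792 K/W
R_plywood = L/(kA) = 0.12/(0.13×25.6) = 0.03606 K/W
R_polyurethane foam = L/(kA) = 0.16/(0.0224×25.6) = 0.279 K/W
R_outer film = 1/(h_o·A) = 1/(12.1×25.6) = 0.003228 K/W
R_total = 0.3201 K/W
Q = ΔT / R_total = 39 / 0.3201

Q ≈ 122 W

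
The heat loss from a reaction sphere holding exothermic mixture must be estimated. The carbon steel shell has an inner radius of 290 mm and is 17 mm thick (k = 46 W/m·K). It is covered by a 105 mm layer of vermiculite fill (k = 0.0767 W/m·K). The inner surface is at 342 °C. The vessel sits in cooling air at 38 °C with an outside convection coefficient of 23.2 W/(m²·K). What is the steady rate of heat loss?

For a spherical shell R = (1/r₁ − 1/r₂)/(4πk); film R = 1/(h·4πr²). In series:
R_carbon steel shell = (1/0.29 − 1/0.307)/(4π×46) = 3.303×10^-4 K/W
R_vermiculite fill = (1/0.307 − 1/0.412)/(4π×0.0767) = 0.8613 K/W
R_outer film = 1/(h·4πr_o²) = 1/(23.2×4π×0.412²) = 0.02021 K/W
R_total = 0.8818 K/W
Q = ΔT/R_total = 304/0.8818

Q ≈ 345 W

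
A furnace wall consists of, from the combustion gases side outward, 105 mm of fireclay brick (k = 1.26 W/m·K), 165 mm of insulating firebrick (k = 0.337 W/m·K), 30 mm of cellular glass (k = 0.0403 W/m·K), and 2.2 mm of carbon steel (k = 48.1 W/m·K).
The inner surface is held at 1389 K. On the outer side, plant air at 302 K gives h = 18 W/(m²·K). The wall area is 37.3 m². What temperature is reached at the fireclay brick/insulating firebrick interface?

Treating each layer as a thermal resistance in series:
R_fireclay brick = L/(kA) = 0.105/(1.26×37.3) = 0.002234 K/W
R_insulating firebrick = L/(kA) = 0.165/(0.337×37.3) = 0.01313 K/W
R_cellular glass = L/(kA) = 0.03/(0.0403×37.3) = 0.01996 K/W
R_carbon steel = L/(kA) = 0.0022/(48.1×37.3) = 1.226×10^-6 K/W
R_outer film = 1/(h_o·A) = 1/(18×37.3) = 0.001489 K/W
R_total = 0.03681 K/W;  Q = ΔT/R_total = 1087/0.03681 = 29530 W
T_interface = T_inner − Q·ΣR(inner→interface) = 1389 − 29500×0.002234

T ≈ 1320 K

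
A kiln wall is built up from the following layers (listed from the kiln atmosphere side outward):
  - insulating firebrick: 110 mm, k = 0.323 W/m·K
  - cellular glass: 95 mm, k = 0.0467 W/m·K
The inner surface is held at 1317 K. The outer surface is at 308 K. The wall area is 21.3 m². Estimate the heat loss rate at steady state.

Q ≈ 9050 W

Using the resistance-network approach (series):
R_insulating firebrick = L/(kA) = 0.11/(0.323×21.3) = 0.01599 K/W
R_cellular glass = L/(kA) = 0.095/(0.0467×21.3) = 0.09551 K/W
R_total = 0.1115 K/W
Q = ΔT / R_total = 1009 / 0.1115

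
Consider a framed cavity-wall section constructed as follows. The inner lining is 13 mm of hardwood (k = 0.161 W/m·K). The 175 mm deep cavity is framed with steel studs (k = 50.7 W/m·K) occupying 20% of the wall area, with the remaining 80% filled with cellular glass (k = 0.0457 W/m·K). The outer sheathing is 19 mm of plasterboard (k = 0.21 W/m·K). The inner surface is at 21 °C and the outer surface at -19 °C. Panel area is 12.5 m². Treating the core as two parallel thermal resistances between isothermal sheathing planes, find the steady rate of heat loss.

Q ≈ 2650 W

Sheathing layers in series; stud and cavity paths in parallel between them.
R_inner = 0.013/(0.161×12.5) = 0.00646 K/W
R_stud  = 0.175/(50.7×0.2×12.5) = 0.001381 K/W
R_cav   = 0.175/(0.0457×0.8×12.5) = 0.3829 K/W
1/R_core = 1/R_stud + 1/R_cav → R_core = 0.001376 K/W
R_outer = 0.019/(0.21×12.5) = 0.007238 K/W
R_total = 0.01507 K/W
Q = ΔT/R_total = 40/0.01507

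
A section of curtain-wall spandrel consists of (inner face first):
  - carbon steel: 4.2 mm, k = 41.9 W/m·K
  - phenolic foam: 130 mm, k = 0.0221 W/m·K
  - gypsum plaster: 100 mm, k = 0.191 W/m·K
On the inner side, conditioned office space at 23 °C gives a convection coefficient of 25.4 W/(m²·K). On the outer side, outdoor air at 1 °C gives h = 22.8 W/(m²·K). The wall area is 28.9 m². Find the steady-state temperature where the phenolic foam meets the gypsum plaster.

T ≈ 2.92 °C

Series thermal resistances:
R_inner film = 1/(h_i·A) = 1/(25.4×28.9) = 0.001362 K/W
R_carbon steel = L/(kA) = 0.0042/(41.9×28.9) = 3.468×10^-6 K/W
R_phenolic foam = L/(kA) = 0.13/(0.0221×28.9) = 0.2035 K/W
R_gypsum plaster = L/(kA) = 0.1/(0.191×28.9) = 0.01812 K/W
R_outer film = 1/(h_o·A) = 1/(22.8×28.9) = 0.001518 K/W
R_total = 0.2245 K/W;  Q = ΔT/R_total = 22/0.2245 = 97.98 W
T_interface = T_inner − Q·ΣR(inner→interface) = 23 − 98×0.2049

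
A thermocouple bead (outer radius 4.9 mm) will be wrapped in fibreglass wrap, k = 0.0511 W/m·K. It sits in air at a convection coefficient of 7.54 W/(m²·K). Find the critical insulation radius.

For a sphere r_cr = 2k/h = 2×0.0511/7.54
r_cr = 13.6 mm; since the bare radius (4.9 mm) is below r_cr, adding a thin layer of insulation will *increase* heat loss.

r_cr ≈ 13.6 mm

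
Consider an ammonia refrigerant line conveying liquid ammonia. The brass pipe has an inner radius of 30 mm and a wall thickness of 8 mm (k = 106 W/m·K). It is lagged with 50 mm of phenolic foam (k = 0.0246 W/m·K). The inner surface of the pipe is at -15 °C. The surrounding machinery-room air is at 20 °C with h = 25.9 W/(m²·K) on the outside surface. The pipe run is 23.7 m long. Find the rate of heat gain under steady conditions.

Q ≈ 151 W

Per-layer cylindrical resistances, series-summed:
R_brass pipe wall = ln(38/30)/(2π×106×23.7) = 1.498×10^-5 K/W
R_phenolic foam = ln(88/38)/(2π×0.0246×23.7) = 0.2292 K/W
R_outer film = 1/(h_o·2πr_oL) = 1/(25.9×2π×0.088×23.7) = 0.002946 K/W
R_total = 0.2322 K/W
Q = ΔT/R_total = 35/0.2322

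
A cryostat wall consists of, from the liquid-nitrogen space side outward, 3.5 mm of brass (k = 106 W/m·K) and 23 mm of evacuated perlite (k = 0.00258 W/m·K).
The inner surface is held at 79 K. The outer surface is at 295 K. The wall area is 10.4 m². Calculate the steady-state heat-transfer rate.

Q ≈ 252 W

Model the wall as resistances in series:
R_brass = L/(kA) = 0.0035/(106×10.4) = 3.175×10^-6 K/W
R_evacuated perlite = L/(kA) = 0.023/(0.00258×10.4) = 0.8572 K/W
R_total = 0.8572 K/W
Q = ΔT / R_total = 216 / 0.8572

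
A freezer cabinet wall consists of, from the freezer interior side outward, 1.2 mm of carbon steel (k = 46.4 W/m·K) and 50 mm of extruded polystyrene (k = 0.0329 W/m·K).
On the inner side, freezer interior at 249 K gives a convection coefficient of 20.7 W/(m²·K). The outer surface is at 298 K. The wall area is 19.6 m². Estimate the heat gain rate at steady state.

Q ≈ 612 W

Series thermal resistances:
R_inner film = 1/(h_i·A) = 1/(20.7×19.6) = 0.002465 K/W
R_carbon steel = L/(kA) = 0.0012/(46.4×19.6) = 1.319×10^-6 K/W
R_extruded polystyrene = L/(kA) = 0.05/(0.0329×19.6) = 0.07754 K/W
R_total = 0.08 K/W
Q = ΔT / R_total = 49 / 0.08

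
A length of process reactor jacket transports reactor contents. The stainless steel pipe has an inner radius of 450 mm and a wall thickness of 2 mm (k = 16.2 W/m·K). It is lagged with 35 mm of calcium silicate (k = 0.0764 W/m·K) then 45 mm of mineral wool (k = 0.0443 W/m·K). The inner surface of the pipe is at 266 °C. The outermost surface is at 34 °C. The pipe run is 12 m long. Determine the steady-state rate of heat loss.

Cylindrical conduction, so R = ln(r₂/r₁)/(2πkL) per layer, in series:
R_stainless steel pipe wall = ln(452/450)/(2π×16.2×12) = 3.631×10^-6 K/W
R_calcium silicate = ln(487/452)/(2π×0.0764×12) = 0.01295 K/W
R_mineral wool = ln(532/487)/(2π×0.0443×12) = 0.02646 K/W
R_total = 0.03941 K/W
Q = ΔT/R_total = 232/0.03941

Q ≈ 5890 W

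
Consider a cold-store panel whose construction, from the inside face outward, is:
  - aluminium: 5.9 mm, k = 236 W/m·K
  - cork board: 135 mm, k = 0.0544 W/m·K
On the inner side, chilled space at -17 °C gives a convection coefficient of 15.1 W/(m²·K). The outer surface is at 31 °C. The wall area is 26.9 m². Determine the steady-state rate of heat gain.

Q ≈ 507 W

Treating each layer as a thermal resistance in series:
R_inner film = 1/(h_i·A) = 1/(15.1×26.9) = 0.002462 K/W
R_aluminium = L/(kA) = 0.0059/(236×26.9) = 9.294×10^-7 K/W
R_cork board = L/(kA) = 0.135/(0.0544×26.9) = 0.09225 K/W
R_total = 0.09472 K/W
Q = ΔT / R_total = 48 / 0.09472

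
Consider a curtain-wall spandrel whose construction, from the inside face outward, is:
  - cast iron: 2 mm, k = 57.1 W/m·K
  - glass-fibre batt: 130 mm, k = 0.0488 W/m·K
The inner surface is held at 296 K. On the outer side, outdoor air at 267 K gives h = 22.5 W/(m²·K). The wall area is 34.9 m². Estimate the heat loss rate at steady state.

Q ≈ 374 W

Series thermal resistances:
R_cast iron = L/(kA) = 0.002/(57.1×34.9) = 1.004×10^-6 K/W
R_glass-fibre batt = L/(kA) = 0.13/(0.0488×34.9) = 0.07633 K/W
R_outer film = 1/(h_o·A) = 1/(22.5×34.9) = 0.001273 K/W
R_total = 0.0776 K/W
Q = ΔT / R_total = 29 / 0.0776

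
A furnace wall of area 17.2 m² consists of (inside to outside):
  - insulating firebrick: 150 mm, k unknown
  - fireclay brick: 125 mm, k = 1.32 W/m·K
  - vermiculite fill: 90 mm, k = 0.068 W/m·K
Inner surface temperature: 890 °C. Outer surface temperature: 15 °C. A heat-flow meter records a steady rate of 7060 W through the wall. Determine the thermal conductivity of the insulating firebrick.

k ≈ 0.21 W/(m·K)

Series thermal resistances:
R_fireclay brick = L/(kA) = 0.125/(1.32×17.2) = 0.005506 K/W
R_vermiculite fill = L/(kA) = 0.09/(0.068×17.2) = 0.07695 K/W
Sum of known resistances R_other = 0.08246 K/W
Total R = ΔT/Q = 875/7060 = 0.1239 K/W
R_insulating firebrick = R_total − R_other = 0.04148 K/W
k = L/(R·A) = 0.15/(0.04148×17.2)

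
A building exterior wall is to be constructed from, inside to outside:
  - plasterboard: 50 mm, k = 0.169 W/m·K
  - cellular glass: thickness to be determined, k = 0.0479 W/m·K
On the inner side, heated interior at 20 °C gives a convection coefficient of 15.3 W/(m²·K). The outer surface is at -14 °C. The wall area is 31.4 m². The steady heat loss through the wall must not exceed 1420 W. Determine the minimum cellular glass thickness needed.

L ≈ 18.7 mm

Model the wall as resistances in series:
R_inner film = 1/(h_i·A) = 1/(15.3×31.4) = 0.002082 K/W
R_plasterboard = L/(kA) = 0.05/(0.169×31.4) = 0.009422 K/W
Sum of the known resistances R_other = 0.0115 K/W
Required total resistance R_tot = ΔT/Q_allow = 34/1420 = 0.02394 K/W
R_cellular glass = R_tot − R_other = 0.01244 K/W
L = R·k·A = 0.01244×0.0479×31.4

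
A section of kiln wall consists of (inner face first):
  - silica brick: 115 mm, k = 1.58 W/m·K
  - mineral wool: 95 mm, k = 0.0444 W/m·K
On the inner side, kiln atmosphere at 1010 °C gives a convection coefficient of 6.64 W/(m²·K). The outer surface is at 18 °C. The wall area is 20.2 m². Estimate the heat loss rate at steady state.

Using the resistance-network approach (series):
R_inner film = 1/(h_i·A) = 1/(6.64×20.2) = 0.007456 K/W
R_silica brick = L/(kA) = 0.115/(1.58×20.2) = 0.003603 K/W
R_mineral wool = L/(kA) = 0.095/(0.0444×20.2) = 0.1059 K/W
R_total = 0.117 K/W
Q = ΔT / R_total = 992 / 0.117

Q ≈ 8480 W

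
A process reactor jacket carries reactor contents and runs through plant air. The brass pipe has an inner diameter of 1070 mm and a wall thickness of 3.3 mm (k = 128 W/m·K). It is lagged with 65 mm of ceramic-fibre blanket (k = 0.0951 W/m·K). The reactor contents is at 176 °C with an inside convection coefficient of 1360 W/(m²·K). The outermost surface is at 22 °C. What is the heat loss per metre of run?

q′ ≈ 806 W/m

Treating each annulus and film as a series resistance:
R_inner film = 1/(h_i·2πr₁L) = 1/(1360×2π×0.535×1) = 2.187×10^-4 K/W
R_brass pipe wall = ln(538.3/535)/(2π×128×1) = 7.646×10^-6 K/W
R_ceramic-fibre blanket = ln(603.3/538.3)/(2π×0.0951×1) = 0.1908 K/W
R_total = 0.191 K/W
Q = ΔT/R_total = 154/0.191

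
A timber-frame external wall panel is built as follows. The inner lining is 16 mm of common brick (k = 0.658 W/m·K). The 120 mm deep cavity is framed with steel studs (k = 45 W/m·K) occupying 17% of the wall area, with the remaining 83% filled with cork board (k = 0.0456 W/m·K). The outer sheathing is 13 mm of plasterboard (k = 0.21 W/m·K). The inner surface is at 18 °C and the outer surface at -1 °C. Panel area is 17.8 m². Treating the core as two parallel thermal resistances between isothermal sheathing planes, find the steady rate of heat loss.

Sheathing layers in series; stud and cavity paths in parallel between them.
R_inner = 0.016/(0.658×17.8) = 0.001366 K/W
R_stud  = 0.12/(45×0.17×17.8) = 8.813×10^-4 K/W
R_cav   = 0.12/(0.0456×0.83×17.8) = 0.1781 K/W
1/R_core = 1/R_stud + 1/R_cav → R_core = 8.769×10^-4 K/W
R_outer = 0.013/(0.21×17.8) = 0.003478 K/W
R_total = 0.005721 K/W
Q = ΔT/R_total = 19/0.005721

Q ≈ 3320 W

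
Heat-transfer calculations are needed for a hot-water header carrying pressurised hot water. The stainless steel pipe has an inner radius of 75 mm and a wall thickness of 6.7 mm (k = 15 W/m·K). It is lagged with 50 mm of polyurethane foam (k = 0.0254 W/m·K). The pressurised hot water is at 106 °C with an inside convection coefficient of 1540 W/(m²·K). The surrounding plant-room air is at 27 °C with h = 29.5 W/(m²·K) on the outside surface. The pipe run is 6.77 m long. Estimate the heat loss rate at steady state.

Q ≈ 176 W

Cylindrical conduction, so R = ln(r₂/r₁)/(2πkL) per layer, in series:
R_inner film = 1/(h_i·2πr₁L) = 1/(1540×2π×0.075×6.77) = 2.035×10^-4 K/W
R_stainless steel pipe wall = ln(81.7/75)/(2π×15×6.77) = 1.341×10^-4 K/W
R_polyurethane foam = ln(131.7/81.7)/(2π×0.0254×6.77) = 0.4419 K/W
R_outer film = 1/(h_o·2πr_oL) = 1/(29.5×2π×0.1317×6.77) = 0.006051 K/W
R_total = 0.4483 K/W
Q = ΔT/R_total = 79/0.4483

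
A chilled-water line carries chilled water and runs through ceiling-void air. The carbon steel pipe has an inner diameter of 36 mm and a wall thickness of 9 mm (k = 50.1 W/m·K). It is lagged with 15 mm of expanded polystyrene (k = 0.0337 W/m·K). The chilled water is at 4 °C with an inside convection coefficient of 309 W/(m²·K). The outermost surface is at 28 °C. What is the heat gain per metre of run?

q′ ≈ 11.3 W/m

Radial resistances (cylindrical: R_cond = ln(r_o/r_i)/(2πkL), R_conv = 1/(h·2πrL)):
R_inner film = 1/(h_i·2πr₁L) = 1/(309×2π×0.018×1) = 0.02861 K/W
R_carbon steel pipe wall = ln(27/18)/(2π×50.1×1) = 0.001288 K/W
R_expanded polystyrene = ln(42/27)/(2π×0.0337×1) = 2.087 K/W
R_total = 2.117 K/W
Q = ΔT/R_total = 24/2.117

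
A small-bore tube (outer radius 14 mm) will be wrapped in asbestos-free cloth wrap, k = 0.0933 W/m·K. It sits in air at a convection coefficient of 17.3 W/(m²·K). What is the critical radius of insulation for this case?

r_cr ≈ 5.39 mm

For a cylinder r_cr = k/h = 0.0933/17.3
r_cr = 5.39 mm; since the bare radius (14 mm) is above r_cr, any added insulation will reduce heat loss.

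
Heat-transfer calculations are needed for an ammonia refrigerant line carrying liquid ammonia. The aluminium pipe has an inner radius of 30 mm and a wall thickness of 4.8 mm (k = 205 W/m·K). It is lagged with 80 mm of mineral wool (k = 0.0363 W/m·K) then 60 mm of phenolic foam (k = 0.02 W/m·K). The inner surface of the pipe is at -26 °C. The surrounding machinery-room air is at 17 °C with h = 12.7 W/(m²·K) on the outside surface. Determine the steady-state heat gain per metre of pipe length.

q′ ≈ 4.97 W/m

Cylindrical conduction, so R = ln(r₂/r₁)/(2πkL) per layer, in series:
R_aluminium pipe wall = ln(34.8/30)/(2π×205×1) = 1.152×10^-4 K/W
R_mineral wool = ln(114.8/34.8)/(2π×0.0363×1) = 5.233 K/W
R_phenolic foam = ln(174.8/114.8)/(2π×0.02×1) = 3.346 K/W
R_outer film = 1/(h_o·2πr_oL) = 1/(12.7×2π×0.1748×1) = 0.07169 K/W
R_total = 8.651 K/W
Q = ΔT/R_total = 43/8.651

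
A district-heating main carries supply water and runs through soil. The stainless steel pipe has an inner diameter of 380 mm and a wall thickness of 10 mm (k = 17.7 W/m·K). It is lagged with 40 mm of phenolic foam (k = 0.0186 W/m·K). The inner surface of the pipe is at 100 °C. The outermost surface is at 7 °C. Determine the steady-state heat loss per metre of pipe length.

q′ ≈ 59.6 W/m

Radial resistances (cylindrical: R_cond = ln(r_o/r_i)/(2πkL), R_conv = 1/(h·2πrL)):
R_stainless steel pipe wall = ln(200/190)/(2π×17.7×1) = 4.612×10^-4 K/W
R_phenolic foam = ln(240/200)/(2π×0.0186×1) = 1.56 K/W
R_total = 1.561 K/W
Q = ΔT/R_total = 93/1.561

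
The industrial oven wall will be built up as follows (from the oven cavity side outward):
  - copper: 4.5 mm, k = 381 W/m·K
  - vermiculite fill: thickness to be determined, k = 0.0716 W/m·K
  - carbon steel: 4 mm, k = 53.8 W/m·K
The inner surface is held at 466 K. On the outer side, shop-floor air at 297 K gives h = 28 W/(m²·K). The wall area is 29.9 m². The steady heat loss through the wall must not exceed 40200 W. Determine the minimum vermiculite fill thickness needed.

Model the wall as resistances in series:
R_copper = L/(kA) = 0.0045/(381×29.9) = 3.95×10^-7 K/W
R_carbon steel = L/(kA) = 0.004/(53.8×29.9) = 2.487×10^-6 K/W
R_outer film = 1/(h_o·A) = 1/(28×29.9) = 0.001194 K/W
Sum of the known resistances R_other = 0.001197 K/W
Required total resistance R_tot = ΔT/Q_allow = 169/40200 = 0.004204 K/W
R_vermiculite fill = R_tot − R_other = 0.003007 K/W
L = R·k·A = 0.003007×0.0716×29.9

L ≈ 6.44 mm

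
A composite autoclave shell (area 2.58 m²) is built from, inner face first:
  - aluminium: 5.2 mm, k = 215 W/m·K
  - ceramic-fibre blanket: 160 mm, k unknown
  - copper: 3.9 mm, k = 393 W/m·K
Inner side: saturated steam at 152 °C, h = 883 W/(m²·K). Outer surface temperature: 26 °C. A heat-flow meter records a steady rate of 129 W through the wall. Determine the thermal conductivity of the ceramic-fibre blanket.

k ≈ 0.0635 W/(m·K)

Treating each layer as a thermal resistance in series:
R_inner film = 1/(h_i·A) = 1/(883×2.58) = 4.39×10^-4 K/W
R_aluminium = L/(kA) = 0.0052/(215×2.58) = 9.374×10^-6 K/W
R_copper = L/(kA) = 0.0039/(393×2.58) = 3.846×10^-6 K/W
Sum of known resistances R_other = 4.522×10^-4 K/W
Total R = ΔT/Q = 126/129 = 0.9767 K/W
R_ceramic-fibre blanket = R_total − R_other = 0.9763 K/W
k = L/(R·A) = 0.16/(0.9763×2.58)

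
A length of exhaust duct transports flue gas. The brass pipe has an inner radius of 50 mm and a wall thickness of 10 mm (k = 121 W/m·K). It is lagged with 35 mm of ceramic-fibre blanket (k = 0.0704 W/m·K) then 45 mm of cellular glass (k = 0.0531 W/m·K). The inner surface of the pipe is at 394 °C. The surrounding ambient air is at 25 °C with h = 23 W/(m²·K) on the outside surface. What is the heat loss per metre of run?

q′ ≈ 164 W/m

For a radial system each layer contributes R = ln(r_out/r_in)/(2πkL); films add R = 1/(hA).
R_brass pipe wall = ln(60/50)/(2π×121×1) = 2.398×10^-4 K/W
R_ceramic-fibre blanket = ln(95/60)/(2π×0.0704×1) = 1.039 K/W
R_cellular glass = ln(140/95)/(2π×0.0531×1) = 1.162 K/W
R_outer film = 1/(h_o·2πr_oL) = 1/(23×2π×0.14×1) = 0.04943 K/W
R_total = 2.251 K/W
Q = ΔT/R_total = 369/2.251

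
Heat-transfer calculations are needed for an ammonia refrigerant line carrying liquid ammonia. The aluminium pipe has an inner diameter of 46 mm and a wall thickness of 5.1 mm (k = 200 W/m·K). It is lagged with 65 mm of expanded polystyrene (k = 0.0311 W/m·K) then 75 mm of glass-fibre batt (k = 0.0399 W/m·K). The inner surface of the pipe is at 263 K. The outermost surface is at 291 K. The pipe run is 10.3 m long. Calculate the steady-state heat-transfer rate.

Q ≈ 34 W

Per-layer cylindrical resistances, series-summed:
R_aluminium pipe wall = ln(28.1/23)/(2π×200×10.3) = 1.547×10^-5 K/W
R_expanded polystyrene = ln(93.1/28.1)/(2π×0.0311×10.3) = 0.5952 K/W
R_glass-fibre batt = ln(168.1/93.1)/(2π×0.0399×10.3) = 0.2288 K/W
R_total = 0.824 K/W
Q = ΔT/R_total = 28/0.824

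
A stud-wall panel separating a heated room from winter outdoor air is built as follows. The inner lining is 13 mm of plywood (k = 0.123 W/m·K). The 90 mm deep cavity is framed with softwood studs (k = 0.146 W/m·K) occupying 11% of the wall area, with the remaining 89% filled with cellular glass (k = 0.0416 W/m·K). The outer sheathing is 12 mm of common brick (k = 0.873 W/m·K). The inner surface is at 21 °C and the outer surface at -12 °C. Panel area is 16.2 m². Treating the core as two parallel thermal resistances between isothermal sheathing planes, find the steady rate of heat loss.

Sheathing layers in series; stud and cavity paths in parallel between them.
R_inner = 0.013/(0.123×16.2) = 0.006524 K/W
R_stud  = 0.09/(0.146×0.11×16.2) = 0.3459 K/W
R_cav   = 0.09/(0.0416×0.89×16.2) = 0.1501 K/W
1/R_core = 1/R_stud + 1/R_cav → R_core = 0.1047 K/W
R_outer = 0.012/(0.873×16.2) = 8.485×10^-4 K/W
R_total = 0.112 K/W
Q = ΔT/R_total = 33/0.112

Q ≈ 295 W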